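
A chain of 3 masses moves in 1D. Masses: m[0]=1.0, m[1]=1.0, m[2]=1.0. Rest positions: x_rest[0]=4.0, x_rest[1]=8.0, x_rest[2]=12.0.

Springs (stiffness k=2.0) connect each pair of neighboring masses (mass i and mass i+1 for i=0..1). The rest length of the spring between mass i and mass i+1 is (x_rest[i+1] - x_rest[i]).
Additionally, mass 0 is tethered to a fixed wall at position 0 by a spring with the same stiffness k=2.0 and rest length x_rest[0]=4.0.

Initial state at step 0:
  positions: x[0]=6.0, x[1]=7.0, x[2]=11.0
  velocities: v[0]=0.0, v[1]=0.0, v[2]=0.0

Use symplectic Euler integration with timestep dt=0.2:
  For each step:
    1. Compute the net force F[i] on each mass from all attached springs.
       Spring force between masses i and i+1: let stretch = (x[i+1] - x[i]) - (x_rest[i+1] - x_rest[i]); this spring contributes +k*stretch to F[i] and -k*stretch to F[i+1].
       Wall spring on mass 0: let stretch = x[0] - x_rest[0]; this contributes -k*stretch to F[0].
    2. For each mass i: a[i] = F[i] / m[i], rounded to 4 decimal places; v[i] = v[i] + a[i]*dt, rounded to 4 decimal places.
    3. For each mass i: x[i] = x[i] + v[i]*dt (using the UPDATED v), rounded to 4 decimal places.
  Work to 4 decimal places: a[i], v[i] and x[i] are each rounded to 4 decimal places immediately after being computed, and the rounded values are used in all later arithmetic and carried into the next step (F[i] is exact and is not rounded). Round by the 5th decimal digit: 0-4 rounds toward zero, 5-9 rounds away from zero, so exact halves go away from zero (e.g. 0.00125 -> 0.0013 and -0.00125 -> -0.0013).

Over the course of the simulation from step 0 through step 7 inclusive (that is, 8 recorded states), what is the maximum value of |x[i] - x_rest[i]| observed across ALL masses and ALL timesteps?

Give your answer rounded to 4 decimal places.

Step 0: x=[6.0000 7.0000 11.0000] v=[0.0000 0.0000 0.0000]
Step 1: x=[5.6000 7.2400 11.0000] v=[-2.0000 1.2000 0.0000]
Step 2: x=[4.8832 7.6496 11.0192] v=[-3.5840 2.0480 0.0960]
Step 3: x=[3.9971 8.1075 11.0888] v=[-4.4307 2.2893 0.3482]
Step 4: x=[3.1200 8.4750 11.2399] v=[-4.3854 1.8377 0.7557]
Step 5: x=[2.4217 8.6353 11.4898] v=[-3.4914 0.8017 1.2497]
Step 6: x=[2.0268 8.5269 11.8314] v=[-1.9746 -0.5419 1.7079]
Step 7: x=[1.9897 8.1629 12.2286] v=[-0.1853 -1.8201 1.9861]
Max displacement = 2.0103

Answer: 2.0103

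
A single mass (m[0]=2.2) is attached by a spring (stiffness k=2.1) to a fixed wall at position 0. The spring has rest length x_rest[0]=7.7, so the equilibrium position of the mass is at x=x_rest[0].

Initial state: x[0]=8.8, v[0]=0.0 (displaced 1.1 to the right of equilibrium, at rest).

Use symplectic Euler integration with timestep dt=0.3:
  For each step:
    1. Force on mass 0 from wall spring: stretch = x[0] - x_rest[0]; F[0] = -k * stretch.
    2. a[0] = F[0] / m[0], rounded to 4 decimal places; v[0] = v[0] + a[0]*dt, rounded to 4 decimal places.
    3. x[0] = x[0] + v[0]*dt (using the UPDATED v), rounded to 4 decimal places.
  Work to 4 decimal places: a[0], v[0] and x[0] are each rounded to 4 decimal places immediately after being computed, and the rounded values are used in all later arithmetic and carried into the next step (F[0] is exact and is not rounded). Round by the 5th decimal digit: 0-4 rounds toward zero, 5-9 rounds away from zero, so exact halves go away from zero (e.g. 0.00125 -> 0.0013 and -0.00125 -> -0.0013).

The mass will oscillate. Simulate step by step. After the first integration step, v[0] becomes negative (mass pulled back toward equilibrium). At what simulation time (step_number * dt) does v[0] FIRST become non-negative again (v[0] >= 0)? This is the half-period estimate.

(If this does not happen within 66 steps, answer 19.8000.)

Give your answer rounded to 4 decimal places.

Answer: 3.3000

Derivation:
Step 0: x=[8.8000] v=[0.0000]
Step 1: x=[8.7055] v=[-0.3150]
Step 2: x=[8.5246] v=[-0.6029]
Step 3: x=[8.2729] v=[-0.8390]
Step 4: x=[7.9720] v=[-1.0031]
Step 5: x=[7.6477] v=[-1.0810]
Step 6: x=[7.3279] v=[-1.0660]
Step 7: x=[7.0401] v=[-0.9594]
Step 8: x=[6.8090] v=[-0.7704]
Step 9: x=[6.6544] v=[-0.5153]
Step 10: x=[6.5896] v=[-0.2159]
Step 11: x=[6.6202] v=[0.1021]
First v>=0 after going negative at step 11, time=3.3000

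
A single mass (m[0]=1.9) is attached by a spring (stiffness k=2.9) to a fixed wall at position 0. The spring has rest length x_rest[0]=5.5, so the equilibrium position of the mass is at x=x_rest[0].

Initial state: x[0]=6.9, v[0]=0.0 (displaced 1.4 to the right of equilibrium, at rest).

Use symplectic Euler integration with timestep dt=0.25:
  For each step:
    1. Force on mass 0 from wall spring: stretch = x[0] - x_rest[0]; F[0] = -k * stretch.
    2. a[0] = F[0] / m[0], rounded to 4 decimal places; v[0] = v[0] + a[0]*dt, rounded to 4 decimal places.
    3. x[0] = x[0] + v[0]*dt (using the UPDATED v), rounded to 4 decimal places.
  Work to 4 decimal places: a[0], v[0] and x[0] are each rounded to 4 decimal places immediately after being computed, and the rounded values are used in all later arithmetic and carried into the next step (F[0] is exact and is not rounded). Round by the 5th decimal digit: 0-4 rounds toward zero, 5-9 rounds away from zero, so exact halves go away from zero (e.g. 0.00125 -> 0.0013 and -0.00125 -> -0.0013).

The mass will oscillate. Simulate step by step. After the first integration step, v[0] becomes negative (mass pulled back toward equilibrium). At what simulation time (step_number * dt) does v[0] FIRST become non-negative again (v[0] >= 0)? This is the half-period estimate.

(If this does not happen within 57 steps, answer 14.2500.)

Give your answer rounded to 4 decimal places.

Step 0: x=[6.9000] v=[0.0000]
Step 1: x=[6.7665] v=[-0.5342]
Step 2: x=[6.5121] v=[-1.0175]
Step 3: x=[6.1612] v=[-1.4037]
Step 4: x=[5.7472] v=[-1.6560]
Step 5: x=[5.3096] v=[-1.7503]
Step 6: x=[4.8902] v=[-1.6777]
Step 7: x=[4.5290] v=[-1.4450]
Step 8: x=[4.2604] v=[-1.0745]
Step 9: x=[4.1100] v=[-0.6015]
Step 10: x=[4.0922] v=[-0.0711]
Step 11: x=[4.2087] v=[0.4661]
First v>=0 after going negative at step 11, time=2.7500

Answer: 2.7500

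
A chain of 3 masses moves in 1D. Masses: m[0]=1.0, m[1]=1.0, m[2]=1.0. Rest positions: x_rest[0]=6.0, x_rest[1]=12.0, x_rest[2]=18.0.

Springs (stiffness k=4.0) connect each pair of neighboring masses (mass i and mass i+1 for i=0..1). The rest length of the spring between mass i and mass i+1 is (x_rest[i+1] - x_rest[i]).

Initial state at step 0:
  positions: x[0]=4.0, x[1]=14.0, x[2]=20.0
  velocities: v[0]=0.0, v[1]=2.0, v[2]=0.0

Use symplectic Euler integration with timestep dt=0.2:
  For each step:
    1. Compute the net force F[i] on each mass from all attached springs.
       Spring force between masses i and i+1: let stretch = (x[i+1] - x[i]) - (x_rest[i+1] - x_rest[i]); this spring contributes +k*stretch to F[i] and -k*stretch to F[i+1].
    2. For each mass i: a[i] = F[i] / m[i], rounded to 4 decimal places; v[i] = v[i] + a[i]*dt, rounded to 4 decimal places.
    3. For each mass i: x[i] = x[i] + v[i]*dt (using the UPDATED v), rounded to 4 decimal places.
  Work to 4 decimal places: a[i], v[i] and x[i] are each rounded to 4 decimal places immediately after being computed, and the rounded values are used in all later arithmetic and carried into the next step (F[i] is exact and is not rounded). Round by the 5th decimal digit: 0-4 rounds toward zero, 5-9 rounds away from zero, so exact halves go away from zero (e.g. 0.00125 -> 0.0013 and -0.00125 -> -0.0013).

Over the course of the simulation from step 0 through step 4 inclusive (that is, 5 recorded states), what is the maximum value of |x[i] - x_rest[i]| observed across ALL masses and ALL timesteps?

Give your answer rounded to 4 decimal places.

Step 0: x=[4.0000 14.0000 20.0000] v=[0.0000 2.0000 0.0000]
Step 1: x=[4.6400 13.7600 20.0000] v=[3.2000 -1.2000 0.0000]
Step 2: x=[5.7792 13.0592 19.9616] v=[5.6960 -3.5040 -0.1920]
Step 3: x=[7.1232 12.2980 19.7788] v=[6.7200 -3.8061 -0.9139]
Step 4: x=[8.3352 11.9057 19.3591] v=[6.0598 -1.9613 -2.0985]
Max displacement = 2.3352

Answer: 2.3352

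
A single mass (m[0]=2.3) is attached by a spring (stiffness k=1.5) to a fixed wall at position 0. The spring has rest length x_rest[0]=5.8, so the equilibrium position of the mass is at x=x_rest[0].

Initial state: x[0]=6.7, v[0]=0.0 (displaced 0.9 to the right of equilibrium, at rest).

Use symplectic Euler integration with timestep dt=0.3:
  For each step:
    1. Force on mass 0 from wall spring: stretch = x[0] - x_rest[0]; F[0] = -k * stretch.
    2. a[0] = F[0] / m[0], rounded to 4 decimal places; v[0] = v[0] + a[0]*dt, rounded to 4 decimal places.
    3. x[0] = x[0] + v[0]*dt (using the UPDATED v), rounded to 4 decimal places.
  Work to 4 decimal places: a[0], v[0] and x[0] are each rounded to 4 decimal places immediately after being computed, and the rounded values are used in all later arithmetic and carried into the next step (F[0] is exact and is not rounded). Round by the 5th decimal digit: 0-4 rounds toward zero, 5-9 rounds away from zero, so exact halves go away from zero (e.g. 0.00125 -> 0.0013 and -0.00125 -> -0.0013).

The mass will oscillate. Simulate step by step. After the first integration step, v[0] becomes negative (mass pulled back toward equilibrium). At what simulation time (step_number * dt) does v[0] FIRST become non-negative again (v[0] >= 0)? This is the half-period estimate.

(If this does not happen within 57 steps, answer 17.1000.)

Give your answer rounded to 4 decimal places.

Answer: 3.9000

Derivation:
Step 0: x=[6.7000] v=[0.0000]
Step 1: x=[6.6472] v=[-0.1761]
Step 2: x=[6.5446] v=[-0.3419]
Step 3: x=[6.3983] v=[-0.4876]
Step 4: x=[6.2169] v=[-0.6047]
Step 5: x=[6.0110] v=[-0.6863]
Step 6: x=[5.7927] v=[-0.7276]
Step 7: x=[5.5748] v=[-0.7262]
Step 8: x=[5.3702] v=[-0.6821]
Step 9: x=[5.1908] v=[-0.5980]
Step 10: x=[5.0472] v=[-0.4788]
Step 11: x=[4.9478] v=[-0.3315]
Step 12: x=[4.8984] v=[-0.1648]
Step 13: x=[4.9019] v=[0.0116]
First v>=0 after going negative at step 13, time=3.9000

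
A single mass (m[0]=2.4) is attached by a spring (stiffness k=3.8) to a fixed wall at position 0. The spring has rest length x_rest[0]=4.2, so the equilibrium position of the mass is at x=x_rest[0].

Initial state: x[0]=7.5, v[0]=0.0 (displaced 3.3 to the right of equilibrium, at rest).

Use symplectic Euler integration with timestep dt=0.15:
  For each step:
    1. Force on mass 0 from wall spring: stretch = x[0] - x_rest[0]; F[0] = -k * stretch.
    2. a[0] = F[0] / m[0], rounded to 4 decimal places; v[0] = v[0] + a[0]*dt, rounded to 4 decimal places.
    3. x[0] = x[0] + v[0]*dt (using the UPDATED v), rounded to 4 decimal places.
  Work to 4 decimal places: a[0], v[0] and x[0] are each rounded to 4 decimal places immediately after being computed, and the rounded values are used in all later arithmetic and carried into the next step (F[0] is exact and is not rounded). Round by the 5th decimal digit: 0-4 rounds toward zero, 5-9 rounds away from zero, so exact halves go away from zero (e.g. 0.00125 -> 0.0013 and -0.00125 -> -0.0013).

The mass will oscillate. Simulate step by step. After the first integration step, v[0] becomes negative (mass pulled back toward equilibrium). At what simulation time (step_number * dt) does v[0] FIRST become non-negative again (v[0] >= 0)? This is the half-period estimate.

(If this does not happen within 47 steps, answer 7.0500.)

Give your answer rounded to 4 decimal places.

Answer: 2.5500

Derivation:
Step 0: x=[7.5000] v=[0.0000]
Step 1: x=[7.3824] v=[-0.7838]
Step 2: x=[7.1515] v=[-1.5396]
Step 3: x=[6.8154] v=[-2.2406]
Step 4: x=[6.3861] v=[-2.8618]
Step 5: x=[5.8790] v=[-3.3810]
Step 6: x=[5.3120] v=[-3.7798]
Step 7: x=[4.7054] v=[-4.0439]
Step 8: x=[4.0808] v=[-4.1639]
Step 9: x=[3.4605] v=[-4.1356]
Step 10: x=[2.8665] v=[-3.9600]
Step 11: x=[2.3200] v=[-3.6433]
Step 12: x=[1.8405] v=[-3.1968]
Step 13: x=[1.4450] v=[-2.6364]
Step 14: x=[1.1477] v=[-1.9821]
Step 15: x=[0.9591] v=[-1.2572]
Step 16: x=[0.8860] v=[-0.4875]
Step 17: x=[0.9309] v=[0.2996]
First v>=0 after going negative at step 17, time=2.5500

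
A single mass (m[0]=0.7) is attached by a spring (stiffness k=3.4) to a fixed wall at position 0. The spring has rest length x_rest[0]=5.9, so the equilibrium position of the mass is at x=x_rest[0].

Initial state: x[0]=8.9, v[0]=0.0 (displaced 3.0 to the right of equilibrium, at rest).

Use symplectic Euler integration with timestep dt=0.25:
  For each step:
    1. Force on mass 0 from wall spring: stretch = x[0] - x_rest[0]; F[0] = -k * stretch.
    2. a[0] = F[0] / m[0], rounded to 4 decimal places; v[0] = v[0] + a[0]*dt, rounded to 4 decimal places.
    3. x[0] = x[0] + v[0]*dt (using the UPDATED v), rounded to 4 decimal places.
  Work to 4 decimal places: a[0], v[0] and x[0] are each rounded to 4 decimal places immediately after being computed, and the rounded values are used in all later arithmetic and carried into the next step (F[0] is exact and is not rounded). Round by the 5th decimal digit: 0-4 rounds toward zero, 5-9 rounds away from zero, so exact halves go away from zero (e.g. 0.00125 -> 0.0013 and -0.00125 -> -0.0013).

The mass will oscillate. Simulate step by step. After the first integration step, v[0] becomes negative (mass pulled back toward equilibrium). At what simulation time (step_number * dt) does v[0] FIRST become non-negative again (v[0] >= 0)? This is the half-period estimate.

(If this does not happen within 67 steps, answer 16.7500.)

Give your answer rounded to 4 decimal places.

Step 0: x=[8.9000] v=[0.0000]
Step 1: x=[7.9893] v=[-3.6429]
Step 2: x=[6.4443] v=[-6.1799]
Step 3: x=[4.7341] v=[-6.8408]
Step 4: x=[3.3778] v=[-5.4251]
Step 5: x=[2.7872] v=[-2.3624]
Step 6: x=[3.1416] v=[1.4174]
First v>=0 after going negative at step 6, time=1.5000

Answer: 1.5000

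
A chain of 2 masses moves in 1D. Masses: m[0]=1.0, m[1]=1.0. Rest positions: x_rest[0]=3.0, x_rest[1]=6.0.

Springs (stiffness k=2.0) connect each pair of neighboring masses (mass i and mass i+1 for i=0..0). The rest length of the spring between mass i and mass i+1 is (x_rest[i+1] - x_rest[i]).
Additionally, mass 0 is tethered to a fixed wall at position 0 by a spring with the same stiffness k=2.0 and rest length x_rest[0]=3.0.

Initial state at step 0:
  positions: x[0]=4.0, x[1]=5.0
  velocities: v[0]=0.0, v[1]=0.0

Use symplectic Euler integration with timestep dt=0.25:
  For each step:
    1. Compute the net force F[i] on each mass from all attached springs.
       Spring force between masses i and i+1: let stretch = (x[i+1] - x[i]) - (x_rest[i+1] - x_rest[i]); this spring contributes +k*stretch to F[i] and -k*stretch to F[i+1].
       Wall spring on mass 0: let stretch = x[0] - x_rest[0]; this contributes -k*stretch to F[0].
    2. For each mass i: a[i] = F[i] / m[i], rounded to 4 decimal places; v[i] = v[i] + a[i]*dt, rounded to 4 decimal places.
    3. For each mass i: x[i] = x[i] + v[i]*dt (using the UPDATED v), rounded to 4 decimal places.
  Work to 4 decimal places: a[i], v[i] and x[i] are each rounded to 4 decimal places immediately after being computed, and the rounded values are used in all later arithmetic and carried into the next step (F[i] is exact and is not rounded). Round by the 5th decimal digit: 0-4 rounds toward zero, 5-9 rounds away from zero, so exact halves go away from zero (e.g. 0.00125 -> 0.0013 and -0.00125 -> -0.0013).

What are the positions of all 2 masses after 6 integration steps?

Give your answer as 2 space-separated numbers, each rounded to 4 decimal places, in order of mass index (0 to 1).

Step 0: x=[4.0000 5.0000] v=[0.0000 0.0000]
Step 1: x=[3.6250 5.2500] v=[-1.5000 1.0000]
Step 2: x=[3.0000 5.6719] v=[-2.5000 1.6875]
Step 3: x=[2.3340 6.1348] v=[-2.6641 1.8516]
Step 4: x=[1.8513 6.4976] v=[-1.9307 1.4512]
Step 5: x=[1.7180 6.6546] v=[-0.5332 0.6281]
Step 6: x=[1.9870 6.5696] v=[1.0761 -0.3402]

Answer: 1.9870 6.5696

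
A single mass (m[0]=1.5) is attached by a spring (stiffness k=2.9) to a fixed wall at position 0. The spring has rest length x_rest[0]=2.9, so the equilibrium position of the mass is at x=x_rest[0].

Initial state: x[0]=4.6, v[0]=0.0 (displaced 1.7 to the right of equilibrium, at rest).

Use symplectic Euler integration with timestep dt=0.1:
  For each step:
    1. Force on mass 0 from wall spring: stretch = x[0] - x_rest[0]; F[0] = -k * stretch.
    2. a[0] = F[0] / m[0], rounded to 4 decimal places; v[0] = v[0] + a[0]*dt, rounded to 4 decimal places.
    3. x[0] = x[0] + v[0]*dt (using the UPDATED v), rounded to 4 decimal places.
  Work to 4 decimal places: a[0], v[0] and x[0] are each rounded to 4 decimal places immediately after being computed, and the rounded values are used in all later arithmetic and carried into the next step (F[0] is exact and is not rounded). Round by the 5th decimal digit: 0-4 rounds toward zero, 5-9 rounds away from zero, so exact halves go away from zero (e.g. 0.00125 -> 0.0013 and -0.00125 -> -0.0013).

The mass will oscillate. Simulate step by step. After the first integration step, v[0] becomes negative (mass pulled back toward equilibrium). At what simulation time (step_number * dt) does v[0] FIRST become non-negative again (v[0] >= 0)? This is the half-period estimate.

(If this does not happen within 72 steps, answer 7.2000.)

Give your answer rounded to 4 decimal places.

Step 0: x=[4.6000] v=[0.0000]
Step 1: x=[4.5671] v=[-0.3287]
Step 2: x=[4.5020] v=[-0.6510]
Step 3: x=[4.4059] v=[-0.9607]
Step 4: x=[4.2807] v=[-1.2518]
Step 5: x=[4.1288] v=[-1.5187]
Step 6: x=[3.9532] v=[-1.7563]
Step 7: x=[3.7572] v=[-1.9599]
Step 8: x=[3.5446] v=[-2.1256]
Step 9: x=[3.3196] v=[-2.2502]
Step 10: x=[3.0865] v=[-2.3313]
Step 11: x=[2.8498] v=[-2.3674]
Step 12: x=[2.6140] v=[-2.3577]
Step 13: x=[2.3838] v=[-2.3024]
Step 14: x=[2.1635] v=[-2.2026]
Step 15: x=[1.9575] v=[-2.0602]
Step 16: x=[1.7697] v=[-1.8780]
Step 17: x=[1.6038] v=[-1.6595]
Step 18: x=[1.4629] v=[-1.4089]
Step 19: x=[1.3498] v=[-1.1311]
Step 20: x=[1.2667] v=[-0.8314]
Step 21: x=[1.2151] v=[-0.5156]
Step 22: x=[1.1961] v=[-0.1899]
Step 23: x=[1.2101] v=[0.1395]
First v>=0 after going negative at step 23, time=2.3000

Answer: 2.3000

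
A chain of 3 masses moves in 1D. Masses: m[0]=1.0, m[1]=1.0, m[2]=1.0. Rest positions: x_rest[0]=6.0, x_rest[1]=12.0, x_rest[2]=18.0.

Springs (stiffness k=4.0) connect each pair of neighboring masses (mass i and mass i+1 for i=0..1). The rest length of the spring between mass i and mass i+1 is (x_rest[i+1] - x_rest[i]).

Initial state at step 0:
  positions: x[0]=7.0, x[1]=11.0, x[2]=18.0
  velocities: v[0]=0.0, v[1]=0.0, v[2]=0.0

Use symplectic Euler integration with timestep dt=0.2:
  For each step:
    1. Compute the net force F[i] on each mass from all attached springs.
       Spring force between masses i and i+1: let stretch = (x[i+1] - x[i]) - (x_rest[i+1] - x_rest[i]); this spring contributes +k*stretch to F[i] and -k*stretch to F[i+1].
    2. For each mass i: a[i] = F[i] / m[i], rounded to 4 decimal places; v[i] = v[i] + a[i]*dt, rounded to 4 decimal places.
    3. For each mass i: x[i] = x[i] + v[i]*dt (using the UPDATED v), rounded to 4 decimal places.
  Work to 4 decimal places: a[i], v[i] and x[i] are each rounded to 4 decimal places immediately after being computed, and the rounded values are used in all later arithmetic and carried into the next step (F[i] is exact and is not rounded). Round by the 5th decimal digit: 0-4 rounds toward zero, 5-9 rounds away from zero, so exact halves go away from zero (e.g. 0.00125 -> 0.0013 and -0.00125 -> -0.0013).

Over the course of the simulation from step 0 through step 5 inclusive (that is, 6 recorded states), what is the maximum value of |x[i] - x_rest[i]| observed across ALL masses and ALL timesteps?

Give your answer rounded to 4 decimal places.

Answer: 1.0651

Derivation:
Step 0: x=[7.0000 11.0000 18.0000] v=[0.0000 0.0000 0.0000]
Step 1: x=[6.6800 11.4800 17.8400] v=[-1.6000 2.4000 -0.8000]
Step 2: x=[6.1680 12.2096 17.6224] v=[-2.5600 3.6480 -1.0880]
Step 3: x=[5.6627 12.8386 17.4988] v=[-2.5267 3.1450 -0.6182]
Step 4: x=[5.3455 13.0651 17.5895] v=[-1.5860 1.1324 0.4536]
Step 5: x=[5.3034 12.7803 17.9163] v=[-0.2103 -1.4238 1.6341]
Max displacement = 1.0651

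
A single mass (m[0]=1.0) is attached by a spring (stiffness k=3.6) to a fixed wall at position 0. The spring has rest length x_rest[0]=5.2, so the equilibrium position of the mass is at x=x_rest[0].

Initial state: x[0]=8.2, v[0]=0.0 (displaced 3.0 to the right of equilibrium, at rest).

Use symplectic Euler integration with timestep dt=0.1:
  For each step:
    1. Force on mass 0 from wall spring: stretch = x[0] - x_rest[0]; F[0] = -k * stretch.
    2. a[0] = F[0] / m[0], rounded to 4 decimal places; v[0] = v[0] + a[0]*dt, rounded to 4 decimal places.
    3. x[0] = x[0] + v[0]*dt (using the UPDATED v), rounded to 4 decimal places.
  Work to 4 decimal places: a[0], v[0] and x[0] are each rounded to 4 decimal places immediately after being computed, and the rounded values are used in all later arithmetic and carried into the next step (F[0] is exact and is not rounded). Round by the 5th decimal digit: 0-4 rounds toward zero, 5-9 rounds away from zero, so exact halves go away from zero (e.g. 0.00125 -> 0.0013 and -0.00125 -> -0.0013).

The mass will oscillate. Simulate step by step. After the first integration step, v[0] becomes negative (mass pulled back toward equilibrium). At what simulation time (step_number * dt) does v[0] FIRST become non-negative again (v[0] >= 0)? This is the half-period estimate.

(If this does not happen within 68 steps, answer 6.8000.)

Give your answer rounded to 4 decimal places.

Answer: 1.7000

Derivation:
Step 0: x=[8.2000] v=[0.0000]
Step 1: x=[8.0920] v=[-1.0800]
Step 2: x=[7.8799] v=[-2.1211]
Step 3: x=[7.5713] v=[-3.0859]
Step 4: x=[7.1773] v=[-3.9396]
Step 5: x=[6.7122] v=[-4.6514]
Step 6: x=[6.1926] v=[-5.1958]
Step 7: x=[5.6373] v=[-5.5531]
Step 8: x=[5.0663] v=[-5.7105]
Step 9: x=[4.5001] v=[-5.6624]
Step 10: x=[3.9591] v=[-5.4104]
Step 11: x=[3.4627] v=[-4.9637]
Step 12: x=[3.0289] v=[-4.3383]
Step 13: x=[2.6732] v=[-3.5567]
Step 14: x=[2.4085] v=[-2.6471]
Step 15: x=[2.2443] v=[-1.6422]
Step 16: x=[2.1865] v=[-0.5782]
Step 17: x=[2.2372] v=[0.5067]
First v>=0 after going negative at step 17, time=1.7000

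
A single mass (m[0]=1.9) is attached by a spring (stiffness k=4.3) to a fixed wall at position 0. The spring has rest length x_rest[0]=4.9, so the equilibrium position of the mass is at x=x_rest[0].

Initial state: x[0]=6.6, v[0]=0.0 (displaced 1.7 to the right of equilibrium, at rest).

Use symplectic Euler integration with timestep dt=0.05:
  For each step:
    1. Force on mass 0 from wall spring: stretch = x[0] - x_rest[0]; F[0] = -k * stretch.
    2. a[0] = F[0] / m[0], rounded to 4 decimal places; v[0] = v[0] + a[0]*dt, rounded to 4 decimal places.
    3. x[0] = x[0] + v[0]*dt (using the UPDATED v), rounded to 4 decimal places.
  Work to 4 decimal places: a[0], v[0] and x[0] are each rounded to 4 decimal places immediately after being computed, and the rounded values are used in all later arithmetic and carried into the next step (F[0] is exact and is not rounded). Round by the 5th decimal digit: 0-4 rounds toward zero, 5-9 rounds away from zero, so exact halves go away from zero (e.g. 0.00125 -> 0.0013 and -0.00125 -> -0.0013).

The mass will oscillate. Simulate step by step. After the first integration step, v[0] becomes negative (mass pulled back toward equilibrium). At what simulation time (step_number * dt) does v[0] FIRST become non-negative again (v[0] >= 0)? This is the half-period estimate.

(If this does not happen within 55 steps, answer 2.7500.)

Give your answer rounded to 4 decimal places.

Answer: 2.1000

Derivation:
Step 0: x=[6.6000] v=[0.0000]
Step 1: x=[6.5904] v=[-0.1924]
Step 2: x=[6.5712] v=[-0.3837]
Step 3: x=[6.5426] v=[-0.5728]
Step 4: x=[6.5047] v=[-0.7587]
Step 5: x=[6.4577] v=[-0.9403]
Step 6: x=[6.4019] v=[-1.1166]
Step 7: x=[6.3376] v=[-1.2866]
Step 8: x=[6.2651] v=[-1.4493]
Step 9: x=[6.1849] v=[-1.6038]
Step 10: x=[6.0974] v=[-1.7492]
Step 11: x=[6.0032] v=[-1.8847]
Step 12: x=[5.9027] v=[-2.0095]
Step 13: x=[5.7966] v=[-2.1230]
Step 14: x=[5.6854] v=[-2.2245]
Step 15: x=[5.5697] v=[-2.3134]
Step 16: x=[5.4502] v=[-2.3892]
Step 17: x=[5.3276] v=[-2.4515]
Step 18: x=[5.2026] v=[-2.4999]
Step 19: x=[5.0759] v=[-2.5341]
Step 20: x=[4.9482] v=[-2.5540]
Step 21: x=[4.8202] v=[-2.5595]
Step 22: x=[4.6927] v=[-2.5505]
Step 23: x=[4.5664] v=[-2.5270]
Step 24: x=[4.4419] v=[-2.4893]
Step 25: x=[4.3200] v=[-2.4375]
Step 26: x=[4.2014] v=[-2.3719]
Step 27: x=[4.0868] v=[-2.2929]
Step 28: x=[3.9768] v=[-2.2009]
Step 29: x=[3.8720] v=[-2.0964]
Step 30: x=[3.7730] v=[-1.9801]
Step 31: x=[3.6804] v=[-1.8526]
Step 32: x=[3.5947] v=[-1.7146]
Step 33: x=[3.5164] v=[-1.5669]
Step 34: x=[3.4459] v=[-1.4103]
Step 35: x=[3.3836] v=[-1.2458]
Step 36: x=[3.3299] v=[-1.0742]
Step 37: x=[3.2851] v=[-0.8965]
Step 38: x=[3.2494] v=[-0.7138]
Step 39: x=[3.2231] v=[-0.5270]
Step 40: x=[3.2062] v=[-0.3372]
Step 41: x=[3.1989] v=[-0.1455]
Step 42: x=[3.2013] v=[0.0470]
First v>=0 after going negative at step 42, time=2.1000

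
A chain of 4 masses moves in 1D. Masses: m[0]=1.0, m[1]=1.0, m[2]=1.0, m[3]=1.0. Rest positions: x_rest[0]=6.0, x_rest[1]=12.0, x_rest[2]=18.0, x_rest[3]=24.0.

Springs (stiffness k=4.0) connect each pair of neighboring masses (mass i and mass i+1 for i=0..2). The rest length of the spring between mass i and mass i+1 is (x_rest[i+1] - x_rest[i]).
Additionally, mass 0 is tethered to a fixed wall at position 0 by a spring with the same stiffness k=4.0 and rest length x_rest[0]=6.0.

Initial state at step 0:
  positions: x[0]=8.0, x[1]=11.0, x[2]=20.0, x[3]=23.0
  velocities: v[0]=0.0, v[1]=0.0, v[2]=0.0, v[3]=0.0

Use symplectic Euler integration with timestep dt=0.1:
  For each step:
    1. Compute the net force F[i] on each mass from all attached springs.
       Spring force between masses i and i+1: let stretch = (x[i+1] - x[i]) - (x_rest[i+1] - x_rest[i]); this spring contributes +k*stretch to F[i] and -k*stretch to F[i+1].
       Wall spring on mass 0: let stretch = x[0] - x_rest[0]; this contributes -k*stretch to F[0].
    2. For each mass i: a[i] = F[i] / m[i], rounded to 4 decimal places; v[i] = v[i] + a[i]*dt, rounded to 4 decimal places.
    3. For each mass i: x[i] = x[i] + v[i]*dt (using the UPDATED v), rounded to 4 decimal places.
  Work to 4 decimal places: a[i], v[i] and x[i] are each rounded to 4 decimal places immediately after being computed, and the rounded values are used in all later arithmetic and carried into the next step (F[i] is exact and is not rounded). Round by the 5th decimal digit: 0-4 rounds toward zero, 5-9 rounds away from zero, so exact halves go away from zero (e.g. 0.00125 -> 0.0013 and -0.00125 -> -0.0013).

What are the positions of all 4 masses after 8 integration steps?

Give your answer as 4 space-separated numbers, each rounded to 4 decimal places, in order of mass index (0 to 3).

Answer: 4.7753 14.0216 16.5329 25.0615

Derivation:
Step 0: x=[8.0000 11.0000 20.0000 23.0000] v=[0.0000 0.0000 0.0000 0.0000]
Step 1: x=[7.8000 11.2400 19.7600 23.1200] v=[-2.0000 2.4000 -2.4000 1.2000]
Step 2: x=[7.4256 11.6832 19.3136 23.3456] v=[-3.7440 4.4320 -4.4640 2.2560]
Step 3: x=[6.9245 12.2613 18.7233 23.6499] v=[-5.0112 5.7811 -5.9034 3.0432]
Step 4: x=[6.3599 12.8844 18.0715 23.9972] v=[-5.6463 6.2312 -6.5176 3.4726]
Step 5: x=[5.8019 13.4540 17.4493 24.3474] v=[-5.5805 5.6962 -6.2222 3.5023]
Step 6: x=[5.3179 13.8774 16.9432 24.6617] v=[-4.8404 4.2335 -5.0611 3.1431]
Step 7: x=[4.9635 14.0810 16.6232 24.9073] v=[-3.5438 2.0360 -3.2000 2.4557]
Step 8: x=[4.7753 14.0216 16.5329 25.0615] v=[-1.8822 -0.5941 -0.9032 1.5421]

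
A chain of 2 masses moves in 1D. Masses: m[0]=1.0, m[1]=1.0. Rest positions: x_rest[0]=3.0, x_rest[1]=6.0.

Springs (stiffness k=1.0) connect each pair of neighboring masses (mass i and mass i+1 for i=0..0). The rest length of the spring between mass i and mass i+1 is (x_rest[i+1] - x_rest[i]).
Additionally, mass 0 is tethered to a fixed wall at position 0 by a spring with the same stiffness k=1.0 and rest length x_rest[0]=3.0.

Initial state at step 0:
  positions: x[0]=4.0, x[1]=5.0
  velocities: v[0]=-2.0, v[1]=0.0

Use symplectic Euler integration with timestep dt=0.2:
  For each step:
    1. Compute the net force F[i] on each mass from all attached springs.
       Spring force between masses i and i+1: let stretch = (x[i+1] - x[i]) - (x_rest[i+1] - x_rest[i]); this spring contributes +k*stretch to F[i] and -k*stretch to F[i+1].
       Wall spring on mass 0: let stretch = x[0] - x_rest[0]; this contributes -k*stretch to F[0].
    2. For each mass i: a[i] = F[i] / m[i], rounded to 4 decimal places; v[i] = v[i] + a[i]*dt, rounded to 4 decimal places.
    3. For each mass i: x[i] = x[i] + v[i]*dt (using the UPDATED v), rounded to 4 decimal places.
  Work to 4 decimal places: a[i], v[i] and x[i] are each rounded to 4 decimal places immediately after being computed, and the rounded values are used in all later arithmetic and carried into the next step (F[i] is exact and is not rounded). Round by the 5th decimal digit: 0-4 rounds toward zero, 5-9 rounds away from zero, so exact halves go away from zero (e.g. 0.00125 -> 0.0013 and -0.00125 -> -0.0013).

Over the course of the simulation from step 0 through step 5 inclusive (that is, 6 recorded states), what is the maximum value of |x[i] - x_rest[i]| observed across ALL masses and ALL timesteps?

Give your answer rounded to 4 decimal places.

Answer: 1.8129

Derivation:
Step 0: x=[4.0000 5.0000] v=[-2.0000 0.0000]
Step 1: x=[3.4800 5.0800] v=[-2.6000 0.4000]
Step 2: x=[2.8848 5.2160] v=[-2.9760 0.6800]
Step 3: x=[2.2675 5.3788] v=[-3.0867 0.8138]
Step 4: x=[1.6839 5.5371] v=[-2.9179 0.7915]
Step 5: x=[1.1871 5.6613] v=[-2.4840 0.6209]
Max displacement = 1.8129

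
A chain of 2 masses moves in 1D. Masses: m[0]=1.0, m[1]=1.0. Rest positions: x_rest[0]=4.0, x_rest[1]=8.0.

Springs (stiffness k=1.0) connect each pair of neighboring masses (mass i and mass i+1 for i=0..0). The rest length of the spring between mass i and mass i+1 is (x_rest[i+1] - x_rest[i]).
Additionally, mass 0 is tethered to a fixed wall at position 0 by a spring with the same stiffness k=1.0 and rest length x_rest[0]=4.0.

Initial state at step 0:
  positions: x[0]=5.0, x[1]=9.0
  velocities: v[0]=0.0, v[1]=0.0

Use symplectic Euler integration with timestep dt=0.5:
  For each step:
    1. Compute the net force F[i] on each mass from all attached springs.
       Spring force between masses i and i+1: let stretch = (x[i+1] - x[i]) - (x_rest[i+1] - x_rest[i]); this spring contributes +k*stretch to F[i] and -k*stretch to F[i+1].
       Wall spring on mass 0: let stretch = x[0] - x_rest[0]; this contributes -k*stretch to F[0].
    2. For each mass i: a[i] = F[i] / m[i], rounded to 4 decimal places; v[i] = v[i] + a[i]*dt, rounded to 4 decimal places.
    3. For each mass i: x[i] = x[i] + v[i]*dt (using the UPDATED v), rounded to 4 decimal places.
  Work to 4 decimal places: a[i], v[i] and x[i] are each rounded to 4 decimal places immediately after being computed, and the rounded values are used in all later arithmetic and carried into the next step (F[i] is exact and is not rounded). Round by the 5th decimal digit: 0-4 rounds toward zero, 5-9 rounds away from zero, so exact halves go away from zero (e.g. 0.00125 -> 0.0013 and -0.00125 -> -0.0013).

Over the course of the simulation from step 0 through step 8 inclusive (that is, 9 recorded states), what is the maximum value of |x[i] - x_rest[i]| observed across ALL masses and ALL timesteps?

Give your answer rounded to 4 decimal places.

Answer: 1.1683

Derivation:
Step 0: x=[5.0000 9.0000] v=[0.0000 0.0000]
Step 1: x=[4.7500 9.0000] v=[-0.5000 0.0000]
Step 2: x=[4.3750 8.9375] v=[-0.7500 -0.1250]
Step 3: x=[4.0469 8.7344] v=[-0.6563 -0.4063]
Step 4: x=[3.8789 8.3594] v=[-0.3360 -0.7501]
Step 5: x=[3.8613 7.8642] v=[-0.0352 -0.9904]
Step 6: x=[3.8791 7.3683] v=[0.0356 -0.9919]
Step 7: x=[3.7994 7.0001] v=[-0.1594 -0.7365]
Step 8: x=[3.5700 6.8317] v=[-0.4588 -0.3369]
Max displacement = 1.1683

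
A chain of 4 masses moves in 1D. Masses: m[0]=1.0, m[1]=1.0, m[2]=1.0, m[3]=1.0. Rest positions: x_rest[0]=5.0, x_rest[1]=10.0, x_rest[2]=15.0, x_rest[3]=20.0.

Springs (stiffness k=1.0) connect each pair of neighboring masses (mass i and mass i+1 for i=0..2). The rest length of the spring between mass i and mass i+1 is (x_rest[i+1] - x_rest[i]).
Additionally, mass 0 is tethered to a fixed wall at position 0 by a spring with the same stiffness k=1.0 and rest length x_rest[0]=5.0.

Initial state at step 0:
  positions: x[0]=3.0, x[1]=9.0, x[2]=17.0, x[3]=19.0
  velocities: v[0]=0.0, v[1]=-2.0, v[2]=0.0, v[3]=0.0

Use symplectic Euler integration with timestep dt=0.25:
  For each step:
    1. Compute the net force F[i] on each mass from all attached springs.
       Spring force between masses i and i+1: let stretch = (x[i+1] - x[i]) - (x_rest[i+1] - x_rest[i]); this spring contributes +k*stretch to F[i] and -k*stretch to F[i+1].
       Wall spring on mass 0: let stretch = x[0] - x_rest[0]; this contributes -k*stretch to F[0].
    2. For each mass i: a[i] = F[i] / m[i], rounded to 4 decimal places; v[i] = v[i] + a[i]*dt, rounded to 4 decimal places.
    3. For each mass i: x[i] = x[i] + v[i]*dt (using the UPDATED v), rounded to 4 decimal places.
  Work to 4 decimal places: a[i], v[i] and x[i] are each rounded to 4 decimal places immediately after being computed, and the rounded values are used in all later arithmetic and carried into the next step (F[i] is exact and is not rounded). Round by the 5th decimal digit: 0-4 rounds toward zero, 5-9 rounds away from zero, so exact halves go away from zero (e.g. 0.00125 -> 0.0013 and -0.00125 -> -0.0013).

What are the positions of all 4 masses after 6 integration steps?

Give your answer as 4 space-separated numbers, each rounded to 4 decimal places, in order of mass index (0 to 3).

Step 0: x=[3.0000 9.0000 17.0000 19.0000] v=[0.0000 -2.0000 0.0000 0.0000]
Step 1: x=[3.1875 8.6250 16.6250 19.1875] v=[0.7500 -1.5000 -1.5000 0.7500]
Step 2: x=[3.5156 8.4102 15.9102 19.5274] v=[1.3125 -0.8594 -2.8594 1.3594]
Step 3: x=[3.9299 8.3582 14.9527 19.9537] v=[1.6573 -0.2081 -3.8301 1.7051]
Step 4: x=[4.3754 8.4416 13.8956 20.3799] v=[1.7819 0.3335 -4.2285 1.7049]
Step 5: x=[4.8016 8.6117 12.9029 20.7134] v=[1.7046 0.6805 -3.9709 1.3338]
Step 6: x=[5.1658 8.8119 12.1301 20.8712] v=[1.4567 0.8008 -3.0911 0.6312]

Answer: 5.1658 8.8119 12.1301 20.8712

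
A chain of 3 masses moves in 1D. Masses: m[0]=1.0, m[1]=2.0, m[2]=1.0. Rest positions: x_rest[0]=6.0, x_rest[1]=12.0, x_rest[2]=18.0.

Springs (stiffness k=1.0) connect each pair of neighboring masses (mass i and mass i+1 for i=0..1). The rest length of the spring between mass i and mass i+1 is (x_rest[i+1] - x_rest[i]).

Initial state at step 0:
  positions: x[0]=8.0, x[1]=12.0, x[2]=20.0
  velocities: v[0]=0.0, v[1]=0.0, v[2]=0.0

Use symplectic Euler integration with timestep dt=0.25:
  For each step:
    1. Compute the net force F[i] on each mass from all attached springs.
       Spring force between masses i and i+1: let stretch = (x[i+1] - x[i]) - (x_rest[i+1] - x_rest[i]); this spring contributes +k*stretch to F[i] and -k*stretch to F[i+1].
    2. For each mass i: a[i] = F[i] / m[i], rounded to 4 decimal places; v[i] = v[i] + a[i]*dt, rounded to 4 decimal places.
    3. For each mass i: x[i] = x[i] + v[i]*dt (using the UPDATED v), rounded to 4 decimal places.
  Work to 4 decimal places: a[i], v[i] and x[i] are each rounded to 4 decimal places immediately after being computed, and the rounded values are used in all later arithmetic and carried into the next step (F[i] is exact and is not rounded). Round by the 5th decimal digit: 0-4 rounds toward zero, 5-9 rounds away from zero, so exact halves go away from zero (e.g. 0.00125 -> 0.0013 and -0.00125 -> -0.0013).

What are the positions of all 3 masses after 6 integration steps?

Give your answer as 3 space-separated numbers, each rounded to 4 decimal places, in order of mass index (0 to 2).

Answer: 6.3154 13.6847 18.3154

Derivation:
Step 0: x=[8.0000 12.0000 20.0000] v=[0.0000 0.0000 0.0000]
Step 1: x=[7.8750 12.1250 19.8750] v=[-0.5000 0.5000 -0.5000]
Step 2: x=[7.6406 12.3594 19.6406] v=[-0.9375 0.9375 -0.9375]
Step 3: x=[7.3262 12.6739 19.3262] v=[-1.2578 1.2578 -1.2578]
Step 4: x=[6.9710 13.0291 18.9710] v=[-1.4209 1.4209 -1.4209]
Step 5: x=[6.6194 13.3807 18.6194] v=[-1.4064 1.4064 -1.4064]
Step 6: x=[6.3154 13.6847 18.3154] v=[-1.2161 1.2161 -1.2161]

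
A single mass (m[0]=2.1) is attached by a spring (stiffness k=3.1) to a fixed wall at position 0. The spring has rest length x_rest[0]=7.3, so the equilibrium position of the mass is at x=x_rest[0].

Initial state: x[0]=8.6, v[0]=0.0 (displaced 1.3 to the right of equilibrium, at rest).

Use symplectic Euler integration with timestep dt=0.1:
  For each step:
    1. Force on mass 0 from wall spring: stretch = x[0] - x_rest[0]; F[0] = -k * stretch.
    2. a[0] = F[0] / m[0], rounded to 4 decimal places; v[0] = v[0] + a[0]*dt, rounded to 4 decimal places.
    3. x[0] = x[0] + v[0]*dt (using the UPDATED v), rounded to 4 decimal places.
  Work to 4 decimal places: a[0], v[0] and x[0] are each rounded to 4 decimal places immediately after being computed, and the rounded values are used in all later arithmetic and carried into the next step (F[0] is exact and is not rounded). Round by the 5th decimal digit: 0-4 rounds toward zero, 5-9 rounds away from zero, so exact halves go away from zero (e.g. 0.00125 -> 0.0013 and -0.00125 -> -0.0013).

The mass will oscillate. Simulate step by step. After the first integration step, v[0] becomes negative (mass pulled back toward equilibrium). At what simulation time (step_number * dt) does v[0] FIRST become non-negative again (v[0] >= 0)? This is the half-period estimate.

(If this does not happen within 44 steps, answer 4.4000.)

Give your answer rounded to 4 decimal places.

Step 0: x=[8.6000] v=[0.0000]
Step 1: x=[8.5808] v=[-0.1919]
Step 2: x=[8.5427] v=[-0.3810]
Step 3: x=[8.4863] v=[-0.5645]
Step 4: x=[8.4123] v=[-0.7396]
Step 5: x=[8.3219] v=[-0.9038]
Step 6: x=[8.2164] v=[-1.0547]
Step 7: x=[8.0974] v=[-1.1900]
Step 8: x=[7.9666] v=[-1.3077]
Step 9: x=[7.8260] v=[-1.4061]
Step 10: x=[7.6776] v=[-1.4838]
Step 11: x=[7.5237] v=[-1.5395]
Step 12: x=[7.3665] v=[-1.5725]
Step 13: x=[7.2083] v=[-1.5823]
Step 14: x=[7.0514] v=[-1.5688]
Step 15: x=[6.8982] v=[-1.5321]
Step 16: x=[6.7509] v=[-1.4728]
Step 17: x=[6.6117] v=[-1.3917]
Step 18: x=[6.4827] v=[-1.2901]
Step 19: x=[6.3658] v=[-1.1695]
Step 20: x=[6.2626] v=[-1.0316]
Step 21: x=[6.1748] v=[-0.8785]
Step 22: x=[6.1036] v=[-0.7124]
Step 23: x=[6.0500] v=[-0.5358]
Step 24: x=[6.0149] v=[-0.3513]
Step 25: x=[5.9987] v=[-0.1616]
Step 26: x=[6.0018] v=[0.0305]
First v>=0 after going negative at step 26, time=2.6000

Answer: 2.6000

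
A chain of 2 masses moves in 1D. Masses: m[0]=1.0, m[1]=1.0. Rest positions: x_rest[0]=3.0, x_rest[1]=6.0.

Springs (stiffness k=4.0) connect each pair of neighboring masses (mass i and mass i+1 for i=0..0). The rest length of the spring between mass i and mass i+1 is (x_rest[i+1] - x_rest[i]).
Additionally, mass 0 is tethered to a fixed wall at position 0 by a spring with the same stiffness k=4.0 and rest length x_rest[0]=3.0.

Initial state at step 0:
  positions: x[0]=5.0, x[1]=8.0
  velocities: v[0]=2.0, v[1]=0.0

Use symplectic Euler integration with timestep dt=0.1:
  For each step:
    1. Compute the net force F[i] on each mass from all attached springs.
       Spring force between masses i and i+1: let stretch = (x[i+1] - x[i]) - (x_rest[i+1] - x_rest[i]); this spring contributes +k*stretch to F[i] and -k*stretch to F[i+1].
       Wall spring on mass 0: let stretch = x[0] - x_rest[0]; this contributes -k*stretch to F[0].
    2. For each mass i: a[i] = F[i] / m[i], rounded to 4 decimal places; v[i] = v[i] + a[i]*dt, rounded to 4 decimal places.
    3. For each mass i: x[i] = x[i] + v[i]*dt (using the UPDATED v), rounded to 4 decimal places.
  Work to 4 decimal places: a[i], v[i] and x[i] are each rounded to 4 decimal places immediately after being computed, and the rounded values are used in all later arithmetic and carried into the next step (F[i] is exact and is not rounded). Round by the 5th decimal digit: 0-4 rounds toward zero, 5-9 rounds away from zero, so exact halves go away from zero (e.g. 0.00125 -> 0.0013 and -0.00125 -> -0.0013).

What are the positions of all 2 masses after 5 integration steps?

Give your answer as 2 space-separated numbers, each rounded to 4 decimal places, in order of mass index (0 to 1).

Answer: 4.7190 8.0390

Derivation:
Step 0: x=[5.0000 8.0000] v=[2.0000 0.0000]
Step 1: x=[5.1200 8.0000] v=[1.2000 0.0000]
Step 2: x=[5.1504 8.0048] v=[0.3040 0.0480]
Step 3: x=[5.0890 8.0154] v=[-0.6144 0.1062]
Step 4: x=[4.9411 8.0290] v=[-1.4794 0.1356]
Step 5: x=[4.7190 8.0390] v=[-2.2207 0.1004]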